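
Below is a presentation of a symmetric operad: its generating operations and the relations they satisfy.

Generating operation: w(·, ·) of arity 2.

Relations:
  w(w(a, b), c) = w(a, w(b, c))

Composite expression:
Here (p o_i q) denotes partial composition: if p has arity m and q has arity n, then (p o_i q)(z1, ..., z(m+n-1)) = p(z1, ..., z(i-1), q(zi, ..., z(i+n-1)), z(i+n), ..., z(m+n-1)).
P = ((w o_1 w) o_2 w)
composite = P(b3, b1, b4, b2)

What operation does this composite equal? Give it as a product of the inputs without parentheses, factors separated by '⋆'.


b3 ⋆ b1 ⋆ b4 ⋆ b2


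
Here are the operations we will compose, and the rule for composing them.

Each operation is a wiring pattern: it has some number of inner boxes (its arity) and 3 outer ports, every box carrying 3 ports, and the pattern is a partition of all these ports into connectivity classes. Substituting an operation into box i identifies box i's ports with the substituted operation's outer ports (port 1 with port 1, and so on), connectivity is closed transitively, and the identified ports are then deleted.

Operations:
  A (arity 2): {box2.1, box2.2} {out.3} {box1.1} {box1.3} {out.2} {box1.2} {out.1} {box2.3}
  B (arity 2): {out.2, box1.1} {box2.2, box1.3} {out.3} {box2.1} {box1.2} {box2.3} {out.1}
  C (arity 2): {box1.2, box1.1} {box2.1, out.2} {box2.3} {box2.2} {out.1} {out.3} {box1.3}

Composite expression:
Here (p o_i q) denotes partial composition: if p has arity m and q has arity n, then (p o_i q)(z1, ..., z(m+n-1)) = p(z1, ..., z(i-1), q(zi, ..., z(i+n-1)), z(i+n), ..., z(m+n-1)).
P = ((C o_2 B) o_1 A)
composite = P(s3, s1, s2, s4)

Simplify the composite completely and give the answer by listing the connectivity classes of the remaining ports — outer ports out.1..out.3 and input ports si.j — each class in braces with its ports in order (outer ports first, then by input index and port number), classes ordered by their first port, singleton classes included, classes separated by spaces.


{out.1} {out.2} {out.3} {s1.1, s1.2} {s1.3} {s2.1} {s2.2} {s2.3, s4.2} {s3.1} {s3.2} {s3.3} {s4.1} {s4.3}

Substituting into C glues patterns; closure does the rest.
stage A: inputs (s3, s1), connectivity {out.1} {out.2} {out.3} {s1.1, s1.2} {s1.3} {s3.1} {s3.2} {s3.3}, out.j its boundary
stage B: inputs (s2, s4), connectivity {out.1} {out.2, s2.1} {out.3} {s2.2} {s2.3, s4.2} {s4.1} {s4.3}, out.j its boundary
stage C: inputs (s3, s1, s2, s4), connectivity {out.1} {out.2} {out.3} {s1.1, s1.2} {s1.3} {s2.1} {s2.2} {s2.3, s4.2} {s3.1} {s3.2} {s3.3} {s4.1} {s4.3}, out.j its boundary


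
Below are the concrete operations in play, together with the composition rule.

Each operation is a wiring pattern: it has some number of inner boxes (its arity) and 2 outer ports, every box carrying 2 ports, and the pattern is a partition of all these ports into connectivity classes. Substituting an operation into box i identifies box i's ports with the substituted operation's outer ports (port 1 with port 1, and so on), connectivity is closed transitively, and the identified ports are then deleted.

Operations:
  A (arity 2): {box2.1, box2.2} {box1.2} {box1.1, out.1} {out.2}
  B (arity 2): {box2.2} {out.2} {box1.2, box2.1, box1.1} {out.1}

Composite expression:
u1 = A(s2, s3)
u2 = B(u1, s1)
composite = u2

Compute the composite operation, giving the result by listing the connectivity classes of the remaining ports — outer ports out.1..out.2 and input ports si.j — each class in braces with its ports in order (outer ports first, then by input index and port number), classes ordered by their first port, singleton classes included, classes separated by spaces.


Reachability decides: close wires over B-identified ports.
composing A on (s2, s3), with out.j its own outer ports: {out.1, s2.1} {out.2} {s2.2} {s3.1, s3.2}
composing B on (s2, s3, s1), with out.j its own outer ports: {out.1} {out.2} {s1.1, s2.1} {s1.2} {s2.2} {s3.1, s3.2}

{out.1} {out.2} {s1.1, s2.1} {s1.2} {s2.2} {s3.1, s3.2}


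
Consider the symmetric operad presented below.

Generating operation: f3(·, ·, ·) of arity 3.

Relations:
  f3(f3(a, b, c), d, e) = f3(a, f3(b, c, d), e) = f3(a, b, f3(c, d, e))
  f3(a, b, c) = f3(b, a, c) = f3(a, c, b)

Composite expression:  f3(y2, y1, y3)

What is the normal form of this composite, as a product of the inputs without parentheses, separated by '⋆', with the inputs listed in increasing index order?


y1 ⋆ y2 ⋆ y3

Key point: f3 commutes, so take the y-inputs in any fixed order.
f3(y2, y1, y3) linearizes to y2 ⋆ y1 ⋆ y3
the factors in increasing index order: y1 ⋆ y2 ⋆ y3


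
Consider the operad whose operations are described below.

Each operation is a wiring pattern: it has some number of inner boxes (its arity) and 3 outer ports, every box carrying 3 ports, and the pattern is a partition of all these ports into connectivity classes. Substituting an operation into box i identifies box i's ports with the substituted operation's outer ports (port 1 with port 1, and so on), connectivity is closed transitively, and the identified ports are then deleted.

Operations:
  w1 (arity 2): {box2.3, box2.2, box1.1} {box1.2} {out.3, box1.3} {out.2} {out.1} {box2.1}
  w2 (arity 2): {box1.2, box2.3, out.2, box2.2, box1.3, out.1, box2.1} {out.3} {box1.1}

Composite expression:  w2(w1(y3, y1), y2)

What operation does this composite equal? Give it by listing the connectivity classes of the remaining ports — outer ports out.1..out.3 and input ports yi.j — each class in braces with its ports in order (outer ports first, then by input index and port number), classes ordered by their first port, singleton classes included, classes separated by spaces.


Reachability decides: close wires over w2-identified ports.
after w1, the pattern on (y3, y1) reads {out.1} {out.2} {out.3, y3.3} {y1.1} {y1.2, y1.3, y3.1} {y3.2} (out.j = its outer ports)
after w2, the pattern on (y3, y1, y2) reads {out.1, out.2, y2.1, y2.2, y2.3, y3.3} {out.3} {y1.1} {y1.2, y1.3, y3.1} {y3.2} (out.j = its outer ports)

{out.1, out.2, y2.1, y2.2, y2.3, y3.3} {out.3} {y1.1} {y1.2, y1.3, y3.1} {y3.2}


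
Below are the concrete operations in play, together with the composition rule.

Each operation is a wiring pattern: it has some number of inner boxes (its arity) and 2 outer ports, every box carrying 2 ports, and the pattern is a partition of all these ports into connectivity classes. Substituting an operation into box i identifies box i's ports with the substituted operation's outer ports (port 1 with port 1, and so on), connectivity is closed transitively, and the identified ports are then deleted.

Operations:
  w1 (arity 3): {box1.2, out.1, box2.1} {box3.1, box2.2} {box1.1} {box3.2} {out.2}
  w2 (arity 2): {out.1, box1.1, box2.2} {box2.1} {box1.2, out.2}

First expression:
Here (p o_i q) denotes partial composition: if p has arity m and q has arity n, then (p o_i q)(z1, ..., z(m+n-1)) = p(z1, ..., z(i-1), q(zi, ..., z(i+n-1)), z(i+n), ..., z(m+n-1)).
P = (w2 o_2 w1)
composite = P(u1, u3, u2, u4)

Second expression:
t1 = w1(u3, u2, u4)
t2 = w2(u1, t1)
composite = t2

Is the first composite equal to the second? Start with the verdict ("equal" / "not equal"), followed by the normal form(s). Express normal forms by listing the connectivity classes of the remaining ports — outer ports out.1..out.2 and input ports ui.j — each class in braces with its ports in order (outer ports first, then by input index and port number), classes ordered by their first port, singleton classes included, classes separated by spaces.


equal — both sides give {out.1, u1.1} {out.2, u1.2} {u2.1, u3.2} {u2.2, u4.1} {u3.1} {u4.2}


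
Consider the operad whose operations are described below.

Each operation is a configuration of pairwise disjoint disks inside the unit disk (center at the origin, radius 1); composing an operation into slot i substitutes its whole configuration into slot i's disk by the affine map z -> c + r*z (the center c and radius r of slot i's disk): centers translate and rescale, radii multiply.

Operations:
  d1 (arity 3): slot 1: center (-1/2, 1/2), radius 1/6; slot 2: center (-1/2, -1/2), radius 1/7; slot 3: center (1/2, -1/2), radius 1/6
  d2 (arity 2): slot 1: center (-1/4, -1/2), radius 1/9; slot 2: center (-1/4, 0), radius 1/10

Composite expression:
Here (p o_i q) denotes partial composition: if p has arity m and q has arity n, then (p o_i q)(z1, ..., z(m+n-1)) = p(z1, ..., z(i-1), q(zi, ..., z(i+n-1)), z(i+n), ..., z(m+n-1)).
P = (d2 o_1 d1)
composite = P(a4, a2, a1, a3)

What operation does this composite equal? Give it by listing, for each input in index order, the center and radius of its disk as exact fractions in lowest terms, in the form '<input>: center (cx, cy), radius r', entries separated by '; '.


a1: center (-7/36, -5/9), radius 1/54; a2: center (-11/36, -5/9), radius 1/63; a3: center (-1/4, 0), radius 1/10; a4: center (-11/36, -4/9), radius 1/54

Nesting under d2 composes maps z -> c + r*z down each a-path.
input a4: applying the 2 nested substitutions gives center (-11/36, -4/9), radius 1/54
input a2: applying the 2 nested substitutions gives center (-11/36, -5/9), radius 1/63
input a1: applying the 2 nested substitutions gives center (-7/36, -5/9), radius 1/54
input a3: applying the 1 nested substitution gives center (-1/4, 0), radius 1/10


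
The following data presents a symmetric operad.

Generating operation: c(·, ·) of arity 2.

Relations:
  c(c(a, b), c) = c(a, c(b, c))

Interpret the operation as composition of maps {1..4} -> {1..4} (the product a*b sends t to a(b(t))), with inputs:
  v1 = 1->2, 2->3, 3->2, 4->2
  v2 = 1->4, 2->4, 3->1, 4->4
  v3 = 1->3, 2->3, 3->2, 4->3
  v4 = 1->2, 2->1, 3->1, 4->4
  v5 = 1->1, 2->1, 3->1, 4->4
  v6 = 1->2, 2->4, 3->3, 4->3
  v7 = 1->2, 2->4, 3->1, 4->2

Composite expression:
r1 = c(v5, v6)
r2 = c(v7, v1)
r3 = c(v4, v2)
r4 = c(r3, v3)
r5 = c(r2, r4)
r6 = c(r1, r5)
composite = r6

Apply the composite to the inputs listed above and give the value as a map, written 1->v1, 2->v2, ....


1->1, 2->1, 3->1, 4->1


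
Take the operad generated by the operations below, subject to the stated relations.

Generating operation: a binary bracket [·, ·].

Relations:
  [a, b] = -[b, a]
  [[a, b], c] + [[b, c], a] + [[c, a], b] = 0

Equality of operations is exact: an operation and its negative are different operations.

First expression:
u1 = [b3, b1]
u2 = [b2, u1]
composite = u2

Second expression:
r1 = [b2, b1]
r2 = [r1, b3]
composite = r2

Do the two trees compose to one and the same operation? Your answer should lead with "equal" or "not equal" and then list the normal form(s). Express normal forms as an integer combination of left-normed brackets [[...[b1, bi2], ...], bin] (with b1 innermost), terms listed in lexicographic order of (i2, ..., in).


The first expression, normalized: [[b1, b3], b2]
The second expression, normalized: -[[b1, b2], b3]
No match — not equal.

not equal: they reduce to [[b1, b3], b2] and -[[b1, b2], b3]


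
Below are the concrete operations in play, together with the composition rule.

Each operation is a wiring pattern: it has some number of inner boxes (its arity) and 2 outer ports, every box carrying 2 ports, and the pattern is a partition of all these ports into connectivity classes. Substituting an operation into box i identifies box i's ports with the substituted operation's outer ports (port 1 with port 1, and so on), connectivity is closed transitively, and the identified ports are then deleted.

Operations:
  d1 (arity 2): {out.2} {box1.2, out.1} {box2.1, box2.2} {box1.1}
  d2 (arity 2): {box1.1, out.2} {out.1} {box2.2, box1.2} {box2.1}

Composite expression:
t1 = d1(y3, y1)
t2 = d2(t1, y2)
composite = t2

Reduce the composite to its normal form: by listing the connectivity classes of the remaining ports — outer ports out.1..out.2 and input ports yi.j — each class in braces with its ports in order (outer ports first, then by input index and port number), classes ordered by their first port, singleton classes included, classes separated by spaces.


{out.1} {out.2, y3.2} {y1.1, y1.2} {y2.1} {y2.2} {y3.1}

Two ports join when wires chain via d2-identified ports.
d1 over (y3, y1) gives {out.1, y3.2} {out.2} {y1.1, y1.2} {y3.1}, out.j being that stage's outer ports
d2 over (y3, y1, y2) gives {out.1} {out.2, y3.2} {y1.1, y1.2} {y2.1} {y2.2} {y3.1}, out.j being that stage's outer ports


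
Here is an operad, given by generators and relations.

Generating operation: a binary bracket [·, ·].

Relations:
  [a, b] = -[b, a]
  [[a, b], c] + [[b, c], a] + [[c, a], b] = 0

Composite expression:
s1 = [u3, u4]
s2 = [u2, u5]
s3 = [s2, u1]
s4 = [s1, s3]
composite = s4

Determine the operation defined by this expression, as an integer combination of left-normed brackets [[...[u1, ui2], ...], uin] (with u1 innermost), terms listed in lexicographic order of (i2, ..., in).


Antisymmetry and Jacobi reduce to u1-anchored left-normed brackets.
Composite bracket: [[u3, u4], [[u2, u5], u1]]
Expanding via [a, b] = ab - ba: 16 signed words (2^4 = 16).
The u1-initial words carry the normal form:
  u1u2u5u3u4 (sign +1) contributes +[[[[u1, u2], u5], u3], u4]
  u1u2u5u4u3 (sign -1) contributes -[[[[u1, u2], u5], u4], u3]
  u1u5u2u3u4 (sign -1) contributes -[[[[u1, u5], u2], u3], u4]
  u1u5u2u4u3 (sign +1) contributes +[[[[u1, u5], u2], u4], u3]

[[[[u1, u2], u5], u3], u4] - [[[[u1, u2], u5], u4], u3] - [[[[u1, u5], u2], u3], u4] + [[[[u1, u5], u2], u4], u3]


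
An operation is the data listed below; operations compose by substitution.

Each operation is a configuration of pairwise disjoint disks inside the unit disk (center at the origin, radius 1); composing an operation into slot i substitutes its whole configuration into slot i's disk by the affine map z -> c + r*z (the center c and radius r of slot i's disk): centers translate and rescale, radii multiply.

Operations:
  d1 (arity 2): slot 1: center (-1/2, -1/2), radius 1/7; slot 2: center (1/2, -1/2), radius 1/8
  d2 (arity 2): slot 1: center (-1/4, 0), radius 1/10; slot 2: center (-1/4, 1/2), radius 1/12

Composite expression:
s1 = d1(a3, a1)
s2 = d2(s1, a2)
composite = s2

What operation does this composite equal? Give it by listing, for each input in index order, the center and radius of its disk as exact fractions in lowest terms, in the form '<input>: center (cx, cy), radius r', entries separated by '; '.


a1: center (-1/5, -1/20), radius 1/80; a2: center (-1/4, 1/2), radius 1/12; a3: center (-3/10, -1/20), radius 1/70


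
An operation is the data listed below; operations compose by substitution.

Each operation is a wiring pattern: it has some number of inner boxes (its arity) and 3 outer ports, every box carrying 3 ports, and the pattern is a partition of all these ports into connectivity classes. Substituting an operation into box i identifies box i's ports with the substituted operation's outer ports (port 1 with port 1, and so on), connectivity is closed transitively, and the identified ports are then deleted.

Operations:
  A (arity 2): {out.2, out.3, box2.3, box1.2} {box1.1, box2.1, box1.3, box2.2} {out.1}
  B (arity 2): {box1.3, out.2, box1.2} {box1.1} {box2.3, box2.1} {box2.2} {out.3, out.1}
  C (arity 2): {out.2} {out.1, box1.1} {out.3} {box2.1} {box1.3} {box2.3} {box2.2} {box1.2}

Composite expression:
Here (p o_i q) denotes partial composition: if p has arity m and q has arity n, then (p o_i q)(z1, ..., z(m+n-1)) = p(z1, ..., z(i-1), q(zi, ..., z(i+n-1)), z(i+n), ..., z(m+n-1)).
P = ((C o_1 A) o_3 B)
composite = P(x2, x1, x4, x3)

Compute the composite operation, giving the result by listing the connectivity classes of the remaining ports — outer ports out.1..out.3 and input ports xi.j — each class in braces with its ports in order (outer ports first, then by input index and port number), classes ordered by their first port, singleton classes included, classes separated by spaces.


Reachability decides: close wires over C-identified ports.
A over (x2, x1) gives {out.1} {out.2, out.3, x1.3, x2.2} {x1.1, x1.2, x2.1, x2.3}, out.j being that stage's outer ports
B over (x4, x3) gives {out.1, out.3} {out.2, x4.2, x4.3} {x3.1, x3.3} {x3.2} {x4.1}, out.j being that stage's outer ports
C over (x2, x1, x4, x3) gives {out.1} {out.2} {out.3} {x1.1, x1.2, x2.1, x2.3} {x1.3, x2.2} {x3.1, x3.3} {x3.2} {x4.1} {x4.2, x4.3}, out.j being that stage's outer ports

{out.1} {out.2} {out.3} {x1.1, x1.2, x2.1, x2.3} {x1.3, x2.2} {x3.1, x3.3} {x3.2} {x4.1} {x4.2, x4.3}


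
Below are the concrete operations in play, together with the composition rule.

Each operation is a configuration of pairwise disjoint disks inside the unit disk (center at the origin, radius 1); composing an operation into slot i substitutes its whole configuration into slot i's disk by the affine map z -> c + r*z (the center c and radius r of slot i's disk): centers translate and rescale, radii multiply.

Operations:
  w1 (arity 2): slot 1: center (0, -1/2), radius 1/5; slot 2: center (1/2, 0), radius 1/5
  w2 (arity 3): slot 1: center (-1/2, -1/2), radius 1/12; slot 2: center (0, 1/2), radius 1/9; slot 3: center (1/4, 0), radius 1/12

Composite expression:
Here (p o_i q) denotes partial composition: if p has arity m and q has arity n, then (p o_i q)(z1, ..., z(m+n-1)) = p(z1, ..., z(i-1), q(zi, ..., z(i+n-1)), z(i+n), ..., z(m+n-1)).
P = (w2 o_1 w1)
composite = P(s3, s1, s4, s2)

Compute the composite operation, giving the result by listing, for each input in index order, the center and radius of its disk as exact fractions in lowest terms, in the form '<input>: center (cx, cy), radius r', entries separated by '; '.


s1: center (-11/24, -1/2), radius 1/60; s2: center (1/4, 0), radius 1/12; s3: center (-1/2, -13/24), radius 1/60; s4: center (0, 1/2), radius 1/9

Only the slot chain above each s matters under w2; compose those maps.
s3: after 2 affine steps, its disk has center (-1/2, -13/24), radius 1/60
s1: after 2 affine steps, its disk has center (-11/24, -1/2), radius 1/60
s4: after 1 affine step, its disk has center (0, 1/2), radius 1/9
s2: after 1 affine step, its disk has center (1/4, 0), radius 1/12


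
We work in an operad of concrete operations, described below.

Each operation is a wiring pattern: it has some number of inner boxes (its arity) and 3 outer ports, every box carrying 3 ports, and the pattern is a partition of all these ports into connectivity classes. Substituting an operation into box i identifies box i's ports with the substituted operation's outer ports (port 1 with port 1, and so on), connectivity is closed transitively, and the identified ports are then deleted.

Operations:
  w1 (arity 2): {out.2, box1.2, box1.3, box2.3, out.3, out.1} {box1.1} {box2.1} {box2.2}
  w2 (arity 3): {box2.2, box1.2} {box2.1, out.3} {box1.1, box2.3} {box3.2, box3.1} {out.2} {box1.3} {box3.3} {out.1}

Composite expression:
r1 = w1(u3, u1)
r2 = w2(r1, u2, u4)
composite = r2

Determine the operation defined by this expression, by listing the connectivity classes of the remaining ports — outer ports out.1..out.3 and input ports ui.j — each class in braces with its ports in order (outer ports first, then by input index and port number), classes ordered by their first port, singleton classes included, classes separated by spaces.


{out.1} {out.2} {out.3, u2.1} {u1.1} {u1.2} {u1.3, u2.2, u2.3, u3.2, u3.3} {u3.1} {u4.1, u4.2} {u4.3}

Treat the ports identified at w2 as solder joints: merge, then drop.
after w1, the pattern on (u3, u1) reads {out.1, out.2, out.3, u1.3, u3.2, u3.3} {u1.1} {u1.2} {u3.1} (out.j = its outer ports)
after w2, the pattern on (u3, u1, u2, u4) reads {out.1} {out.2} {out.3, u2.1} {u1.1} {u1.2} {u1.3, u2.2, u2.3, u3.2, u3.3} {u3.1} {u4.1, u4.2} {u4.3} (out.j = its outer ports)


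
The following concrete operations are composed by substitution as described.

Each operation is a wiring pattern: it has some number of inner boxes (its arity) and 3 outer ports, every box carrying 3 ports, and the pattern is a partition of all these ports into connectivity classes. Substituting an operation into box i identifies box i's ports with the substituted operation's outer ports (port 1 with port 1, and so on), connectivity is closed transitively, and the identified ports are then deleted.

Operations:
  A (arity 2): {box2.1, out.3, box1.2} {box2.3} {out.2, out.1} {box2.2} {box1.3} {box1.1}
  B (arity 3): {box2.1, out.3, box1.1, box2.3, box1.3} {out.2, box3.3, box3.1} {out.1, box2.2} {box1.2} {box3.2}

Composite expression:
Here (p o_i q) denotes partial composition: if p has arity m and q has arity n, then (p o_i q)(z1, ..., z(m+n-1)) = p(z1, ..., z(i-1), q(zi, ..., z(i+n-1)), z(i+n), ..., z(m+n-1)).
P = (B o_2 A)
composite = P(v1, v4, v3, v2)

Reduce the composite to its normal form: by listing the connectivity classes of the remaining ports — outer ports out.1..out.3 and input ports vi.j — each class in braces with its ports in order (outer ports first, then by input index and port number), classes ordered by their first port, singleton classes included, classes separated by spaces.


{out.1, out.3, v1.1, v1.3, v3.1, v4.2} {out.2, v2.1, v2.3} {v1.2} {v2.2} {v3.2} {v3.3} {v4.1} {v4.3}


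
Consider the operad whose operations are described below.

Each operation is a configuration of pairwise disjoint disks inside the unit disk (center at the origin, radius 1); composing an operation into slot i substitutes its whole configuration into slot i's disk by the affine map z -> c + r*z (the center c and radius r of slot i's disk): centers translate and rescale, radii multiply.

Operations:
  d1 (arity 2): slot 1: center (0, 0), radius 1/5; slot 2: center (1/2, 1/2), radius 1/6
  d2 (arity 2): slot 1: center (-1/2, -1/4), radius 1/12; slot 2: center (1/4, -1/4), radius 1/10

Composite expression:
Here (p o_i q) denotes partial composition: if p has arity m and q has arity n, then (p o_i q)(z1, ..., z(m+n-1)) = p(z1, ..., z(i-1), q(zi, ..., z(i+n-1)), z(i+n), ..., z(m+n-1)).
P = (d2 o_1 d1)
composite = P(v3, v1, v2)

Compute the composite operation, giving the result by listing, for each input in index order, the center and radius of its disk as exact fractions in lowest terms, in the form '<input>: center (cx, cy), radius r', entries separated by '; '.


v1: center (-11/24, -5/24), radius 1/72; v2: center (1/4, -1/4), radius 1/10; v3: center (-1/2, -1/4), radius 1/60

Nesting under d2 composes maps z -> c + r*z down each v-path.
v3 passes through 2 substitutions, ending at center (-1/2, -1/4), radius 1/60
v1 passes through 2 substitutions, ending at center (-11/24, -5/24), radius 1/72
v2 passes through 1 substitution, ending at center (1/4, -1/4), radius 1/10


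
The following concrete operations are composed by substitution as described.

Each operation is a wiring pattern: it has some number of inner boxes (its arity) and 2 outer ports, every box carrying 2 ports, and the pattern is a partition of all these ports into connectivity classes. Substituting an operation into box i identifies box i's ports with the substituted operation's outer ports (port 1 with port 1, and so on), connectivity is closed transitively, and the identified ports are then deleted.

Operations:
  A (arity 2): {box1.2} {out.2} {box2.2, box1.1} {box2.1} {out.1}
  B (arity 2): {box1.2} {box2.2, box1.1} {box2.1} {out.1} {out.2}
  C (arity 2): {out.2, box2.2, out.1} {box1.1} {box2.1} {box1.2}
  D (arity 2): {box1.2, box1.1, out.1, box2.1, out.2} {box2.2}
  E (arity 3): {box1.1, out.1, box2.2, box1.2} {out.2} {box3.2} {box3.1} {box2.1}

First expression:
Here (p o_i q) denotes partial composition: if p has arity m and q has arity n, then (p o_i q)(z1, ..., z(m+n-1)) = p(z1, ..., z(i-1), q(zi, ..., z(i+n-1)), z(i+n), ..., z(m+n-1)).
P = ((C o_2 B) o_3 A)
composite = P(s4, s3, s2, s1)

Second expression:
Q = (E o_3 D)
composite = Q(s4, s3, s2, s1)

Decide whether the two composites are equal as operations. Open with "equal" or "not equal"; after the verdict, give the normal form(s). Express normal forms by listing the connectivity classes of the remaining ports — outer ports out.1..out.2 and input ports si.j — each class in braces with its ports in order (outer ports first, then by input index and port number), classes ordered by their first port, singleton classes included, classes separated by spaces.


not equal; the first gives {out.1, out.2} {s1.1} {s1.2, s2.1} {s2.2} {s3.1} {s3.2} {s4.1} {s4.2} and the second {out.1, s3.2, s4.1, s4.2} {out.2} {s1.1, s2.1, s2.2} {s1.2} {s3.1}

The first expression reduces to {out.1, out.2} {s1.1} {s1.2, s2.1} {s2.2} {s3.1} {s3.2} {s4.1} {s4.2}
The second expression reduces to {out.1, s3.2, s4.1, s4.2} {out.2} {s1.1, s2.1, s2.2} {s1.2} {s3.1}
Distinct normal forms: not equal.


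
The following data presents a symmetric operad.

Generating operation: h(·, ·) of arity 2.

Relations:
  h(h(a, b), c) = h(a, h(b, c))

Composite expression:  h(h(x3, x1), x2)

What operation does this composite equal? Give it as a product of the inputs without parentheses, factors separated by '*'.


x3 * x1 * x2

The h-tree's shape is irrelevant; the x-reading-order decides.
h(x3, x1) flattens to x3 * x1
h(h(x3, x1), x2) flattens to x3 * x1 * x2


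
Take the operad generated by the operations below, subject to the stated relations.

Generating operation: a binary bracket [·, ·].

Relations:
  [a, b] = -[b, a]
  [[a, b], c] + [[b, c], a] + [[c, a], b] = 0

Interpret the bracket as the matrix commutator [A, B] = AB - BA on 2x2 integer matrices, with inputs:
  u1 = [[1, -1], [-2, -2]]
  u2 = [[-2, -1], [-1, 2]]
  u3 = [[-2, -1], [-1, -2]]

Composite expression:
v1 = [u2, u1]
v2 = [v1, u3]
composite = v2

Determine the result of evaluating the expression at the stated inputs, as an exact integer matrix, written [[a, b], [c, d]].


[u2, u1] = [[1, 7], [-11, -1]]
[[u2, u1], u3] = [[-18, -2], [2, 18]]

[[-18, -2], [2, 18]]


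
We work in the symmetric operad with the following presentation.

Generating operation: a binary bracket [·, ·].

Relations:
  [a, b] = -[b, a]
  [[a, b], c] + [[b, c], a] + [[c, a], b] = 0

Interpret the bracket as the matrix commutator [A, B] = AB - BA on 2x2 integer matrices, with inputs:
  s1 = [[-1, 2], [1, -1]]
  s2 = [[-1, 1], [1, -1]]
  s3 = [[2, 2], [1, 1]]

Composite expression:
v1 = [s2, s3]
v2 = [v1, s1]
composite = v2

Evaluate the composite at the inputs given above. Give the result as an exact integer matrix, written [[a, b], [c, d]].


[s2, s3] = [[-1, -1], [1, 1]]
[[s2, s3], s1] = [[-3, -4], [2, 3]]

[[-3, -4], [2, 3]]


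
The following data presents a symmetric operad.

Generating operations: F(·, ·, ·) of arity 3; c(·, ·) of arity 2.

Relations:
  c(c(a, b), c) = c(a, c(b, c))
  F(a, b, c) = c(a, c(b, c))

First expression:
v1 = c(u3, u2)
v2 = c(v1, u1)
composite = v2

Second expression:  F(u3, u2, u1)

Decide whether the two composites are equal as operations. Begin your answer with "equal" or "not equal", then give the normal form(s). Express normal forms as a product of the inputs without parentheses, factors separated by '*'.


equal: each reduces to u3 * u2 * u1

Reducing the first expression gives u3 * u2 * u1
Reducing the second expression gives u3 * u2 * u1
The forms coincide; equal.


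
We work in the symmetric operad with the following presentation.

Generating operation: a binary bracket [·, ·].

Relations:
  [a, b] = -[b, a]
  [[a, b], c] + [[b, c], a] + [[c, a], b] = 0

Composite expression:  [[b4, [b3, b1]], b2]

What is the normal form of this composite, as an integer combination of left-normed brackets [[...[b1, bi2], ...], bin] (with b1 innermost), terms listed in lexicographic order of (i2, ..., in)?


[[[b1, b3], b4], b2]

Antisymmetry and Jacobi reduce to b1-anchored left-normed brackets.
Composite bracket: [[b4, [b3, b1]], b2]
Each bracket splits as ab - ba, giving 8 signed words (2^3 = 8).
Words beginning with b1 determine it all:
  b1b3b4b2 appears with sign +1, giving the term +[[[b1, b3], b4], b2]


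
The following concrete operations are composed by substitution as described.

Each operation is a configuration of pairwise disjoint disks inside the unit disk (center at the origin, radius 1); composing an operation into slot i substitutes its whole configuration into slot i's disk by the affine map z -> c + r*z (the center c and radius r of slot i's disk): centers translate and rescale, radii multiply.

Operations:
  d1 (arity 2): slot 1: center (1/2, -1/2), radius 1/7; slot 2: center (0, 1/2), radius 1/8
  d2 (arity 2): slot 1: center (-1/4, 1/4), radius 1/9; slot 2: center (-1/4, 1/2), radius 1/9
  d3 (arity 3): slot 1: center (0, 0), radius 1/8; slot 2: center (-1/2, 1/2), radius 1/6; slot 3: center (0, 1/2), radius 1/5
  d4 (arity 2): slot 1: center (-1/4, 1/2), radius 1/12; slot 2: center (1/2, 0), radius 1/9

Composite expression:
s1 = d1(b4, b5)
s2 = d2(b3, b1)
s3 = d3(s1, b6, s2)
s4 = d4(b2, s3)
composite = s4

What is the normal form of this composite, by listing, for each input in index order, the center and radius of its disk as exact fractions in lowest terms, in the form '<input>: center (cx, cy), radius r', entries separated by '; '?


b1: center (89/180, 1/15), radius 1/405; b2: center (-1/4, 1/2), radius 1/12; b3: center (89/180, 11/180), radius 1/405; b4: center (73/144, -1/144), radius 1/504; b5: center (1/2, 1/144), radius 1/576; b6: center (4/9, 1/18), radius 1/54

Affine substitution under d4: radii multiply and b-centers shift.
input b2: composing its 1 substitution step yields center (-1/4, 1/2), radius 1/12
input b4: composing its 3 substitution steps yields center (73/144, -1/144), radius 1/504
input b5: composing its 3 substitution steps yields center (1/2, 1/144), radius 1/576
input b6: composing its 2 substitution steps yields center (4/9, 1/18), radius 1/54
input b3: composing its 3 substitution steps yields center (89/180, 11/180), radius 1/405
input b1: composing its 3 substitution steps yields center (89/180, 1/15), radius 1/405


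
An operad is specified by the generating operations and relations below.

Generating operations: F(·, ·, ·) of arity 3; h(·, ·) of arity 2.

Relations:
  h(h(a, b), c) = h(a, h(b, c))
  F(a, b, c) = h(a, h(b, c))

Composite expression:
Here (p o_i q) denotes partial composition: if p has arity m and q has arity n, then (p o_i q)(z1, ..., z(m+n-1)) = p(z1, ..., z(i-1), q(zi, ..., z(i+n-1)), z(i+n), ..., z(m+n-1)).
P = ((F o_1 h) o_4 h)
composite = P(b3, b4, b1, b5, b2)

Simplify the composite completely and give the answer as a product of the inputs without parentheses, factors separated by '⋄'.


The F-tree's shape is irrelevant; the b-reading-order decides.
h(b3, b4) linearizes to b3 ⋄ b4
h(b5, b2) linearizes to b5 ⋄ b2
F(h(b3, b4), b1, h(b5, b2)) linearizes to b3 ⋄ b4 ⋄ b1 ⋄ b5 ⋄ b2

b3 ⋄ b4 ⋄ b1 ⋄ b5 ⋄ b2


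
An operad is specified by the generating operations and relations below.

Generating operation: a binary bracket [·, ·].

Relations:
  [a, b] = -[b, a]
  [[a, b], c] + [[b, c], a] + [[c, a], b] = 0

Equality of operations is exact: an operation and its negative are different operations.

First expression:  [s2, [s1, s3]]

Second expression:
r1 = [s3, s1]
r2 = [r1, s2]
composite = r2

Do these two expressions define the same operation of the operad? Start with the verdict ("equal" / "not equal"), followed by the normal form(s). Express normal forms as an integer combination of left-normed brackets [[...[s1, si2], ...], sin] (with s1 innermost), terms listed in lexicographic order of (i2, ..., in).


In normal form, the first expression is -[[s1, s3], s2]
In normal form, the second expression is -[[s1, s3], s2]
The forms coincide; equal.

equal — both sides give -[[s1, s3], s2]


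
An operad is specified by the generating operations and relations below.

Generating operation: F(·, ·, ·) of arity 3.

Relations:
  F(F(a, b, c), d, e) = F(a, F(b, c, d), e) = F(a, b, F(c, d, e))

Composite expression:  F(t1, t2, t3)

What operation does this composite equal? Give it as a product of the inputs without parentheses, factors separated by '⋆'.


Every regrouping of F is equal, so read the t-inputs in written order.
F(t1, t2, t3) collapses to t1 ⋆ t2 ⋆ t3

t1 ⋆ t2 ⋆ t3


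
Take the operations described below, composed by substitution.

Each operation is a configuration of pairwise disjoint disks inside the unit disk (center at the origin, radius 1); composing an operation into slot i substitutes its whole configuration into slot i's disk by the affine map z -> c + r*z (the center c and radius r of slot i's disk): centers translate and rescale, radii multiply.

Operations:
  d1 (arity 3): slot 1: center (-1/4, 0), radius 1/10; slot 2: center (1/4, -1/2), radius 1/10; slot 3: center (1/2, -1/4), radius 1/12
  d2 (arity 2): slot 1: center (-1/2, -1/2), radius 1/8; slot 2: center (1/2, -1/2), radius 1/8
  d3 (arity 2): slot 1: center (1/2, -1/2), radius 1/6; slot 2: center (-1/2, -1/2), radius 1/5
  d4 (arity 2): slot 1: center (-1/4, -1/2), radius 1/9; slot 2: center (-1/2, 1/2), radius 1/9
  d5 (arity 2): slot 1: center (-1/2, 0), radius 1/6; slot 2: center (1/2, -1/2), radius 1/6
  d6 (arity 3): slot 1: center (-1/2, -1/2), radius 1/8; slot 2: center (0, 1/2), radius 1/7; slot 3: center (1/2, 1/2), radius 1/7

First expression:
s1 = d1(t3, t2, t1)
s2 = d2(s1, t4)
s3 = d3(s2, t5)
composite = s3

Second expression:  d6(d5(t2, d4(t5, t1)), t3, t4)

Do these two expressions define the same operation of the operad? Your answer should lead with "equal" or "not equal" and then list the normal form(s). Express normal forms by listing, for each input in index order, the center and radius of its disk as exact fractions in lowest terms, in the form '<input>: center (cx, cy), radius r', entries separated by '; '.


not equal; the first gives t1: center (41/96, -113/192), radius 1/576; t2: center (27/64, -19/32), radius 1/480; t3: center (79/192, -7/12), radius 1/480; t4: center (7/12, -7/12), radius 1/48; t5: center (-1/2, -1/2), radius 1/5 and the second t1: center (-43/96, -53/96), radius 1/432; t2: center (-9/16, -1/2), radius 1/48; t3: center (0, 1/2), radius 1/7; t4: center (1/2, 1/2), radius 1/7; t5: center (-85/192, -55/96), radius 1/432

Normal form of the first expression: t1: center (41/96, -113/192), radius 1/576; t2: center (27/64, -19/32), radius 1/480; t3: center (79/192, -7/12), radius 1/480; t4: center (7/12, -7/12), radius 1/48; t5: center (-1/2, -1/2), radius 1/5
Normal form of the second expression: t1: center (-43/96, -53/96), radius 1/432; t2: center (-9/16, -1/2), radius 1/48; t3: center (0, 1/2), radius 1/7; t4: center (1/2, 1/2), radius 1/7; t5: center (-85/192, -55/96), radius 1/432
They disagree, so not equal.


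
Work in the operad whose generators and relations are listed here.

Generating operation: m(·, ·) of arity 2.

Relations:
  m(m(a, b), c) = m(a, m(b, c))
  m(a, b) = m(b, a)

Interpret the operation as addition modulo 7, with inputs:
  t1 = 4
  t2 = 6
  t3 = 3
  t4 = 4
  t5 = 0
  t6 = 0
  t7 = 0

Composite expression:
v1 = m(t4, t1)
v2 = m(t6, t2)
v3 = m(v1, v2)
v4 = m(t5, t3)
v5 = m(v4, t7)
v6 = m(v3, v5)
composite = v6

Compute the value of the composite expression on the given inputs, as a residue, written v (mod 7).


m(t4, t1) = 1
m(t6, t2) = 6
m(m(t4, t1), m(t6, t2)) = 0
m(t5, t3) = 3
m(m(t5, t3), t7) = 3
m(m(m(t4, t1), m(t6, t2)), m(m(t5, t3), t7)) = 3

3 (mod 7)


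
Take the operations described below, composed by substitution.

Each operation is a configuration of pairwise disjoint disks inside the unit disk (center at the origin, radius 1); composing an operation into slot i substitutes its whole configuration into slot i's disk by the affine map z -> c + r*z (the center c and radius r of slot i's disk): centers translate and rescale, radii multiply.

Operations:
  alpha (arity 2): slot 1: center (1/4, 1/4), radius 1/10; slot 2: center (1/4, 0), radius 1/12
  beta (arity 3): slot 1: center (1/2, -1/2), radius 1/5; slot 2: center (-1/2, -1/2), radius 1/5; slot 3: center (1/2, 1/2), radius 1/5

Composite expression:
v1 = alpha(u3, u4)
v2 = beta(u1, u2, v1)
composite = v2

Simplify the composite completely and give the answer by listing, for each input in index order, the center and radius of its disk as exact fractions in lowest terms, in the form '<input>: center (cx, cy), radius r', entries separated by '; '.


u1: center (1/2, -1/2), radius 1/5; u2: center (-1/2, -1/2), radius 1/5; u3: center (11/20, 11/20), radius 1/50; u4: center (11/20, 1/2), radius 1/60

Nesting under beta composes maps z -> c + r*z down each u-path.
input u1: composing its 1 substitution step yields center (1/2, -1/2), radius 1/5
input u2: composing its 1 substitution step yields center (-1/2, -1/2), radius 1/5
input u3: composing its 2 substitution steps yields center (11/20, 11/20), radius 1/50
input u4: composing its 2 substitution steps yields center (11/20, 1/2), radius 1/60


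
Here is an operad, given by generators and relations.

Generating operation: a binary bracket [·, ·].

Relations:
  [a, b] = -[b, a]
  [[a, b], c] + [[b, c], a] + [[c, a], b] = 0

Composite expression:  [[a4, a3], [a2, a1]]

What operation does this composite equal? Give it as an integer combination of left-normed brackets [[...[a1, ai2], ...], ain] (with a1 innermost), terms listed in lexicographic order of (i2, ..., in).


-[[[a1, a2], a3], a4] + [[[a1, a2], a4], a3]

A multilinear Lie element is pinned by a1-initial words (a1 innermost).
Composite bracket: [[a4, a3], [a2, a1]]
Each bracket splits as ab - ba, giving 8 signed words (2^3 = 8).
Collect the words opening with a1:
  the word a1a2a3a4 carries sign -1 and contributes -[[[a1, a2], a3], a4]
  the word a1a2a4a3 carries sign +1 and contributes +[[[a1, a2], a4], a3]


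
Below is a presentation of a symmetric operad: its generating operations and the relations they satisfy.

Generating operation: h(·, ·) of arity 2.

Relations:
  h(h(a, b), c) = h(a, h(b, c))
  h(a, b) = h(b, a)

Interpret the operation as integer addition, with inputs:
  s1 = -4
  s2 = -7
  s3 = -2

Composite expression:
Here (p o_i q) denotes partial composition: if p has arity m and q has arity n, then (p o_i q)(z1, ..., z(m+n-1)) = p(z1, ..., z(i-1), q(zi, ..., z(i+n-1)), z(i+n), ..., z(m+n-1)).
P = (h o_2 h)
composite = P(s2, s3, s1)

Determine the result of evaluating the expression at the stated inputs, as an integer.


-13

h(s3, s1) = -6
h(s2, h(s3, s1)) = -13


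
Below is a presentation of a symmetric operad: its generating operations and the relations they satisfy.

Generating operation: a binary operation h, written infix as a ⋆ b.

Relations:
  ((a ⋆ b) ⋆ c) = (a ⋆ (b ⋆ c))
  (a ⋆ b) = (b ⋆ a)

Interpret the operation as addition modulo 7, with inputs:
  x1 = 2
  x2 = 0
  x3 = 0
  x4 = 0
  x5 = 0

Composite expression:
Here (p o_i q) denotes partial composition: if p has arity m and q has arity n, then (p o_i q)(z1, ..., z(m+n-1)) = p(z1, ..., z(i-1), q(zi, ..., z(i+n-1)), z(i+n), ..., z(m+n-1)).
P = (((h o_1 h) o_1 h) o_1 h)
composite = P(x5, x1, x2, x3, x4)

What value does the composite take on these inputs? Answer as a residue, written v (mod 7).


2 (mod 7)

(x5 ⋆ x1) = 2
((x5 ⋆ x1) ⋆ x2) = 2
(((x5 ⋆ x1) ⋆ x2) ⋆ x3) = 2
((((x5 ⋆ x1) ⋆ x2) ⋆ x3) ⋆ x4) = 2


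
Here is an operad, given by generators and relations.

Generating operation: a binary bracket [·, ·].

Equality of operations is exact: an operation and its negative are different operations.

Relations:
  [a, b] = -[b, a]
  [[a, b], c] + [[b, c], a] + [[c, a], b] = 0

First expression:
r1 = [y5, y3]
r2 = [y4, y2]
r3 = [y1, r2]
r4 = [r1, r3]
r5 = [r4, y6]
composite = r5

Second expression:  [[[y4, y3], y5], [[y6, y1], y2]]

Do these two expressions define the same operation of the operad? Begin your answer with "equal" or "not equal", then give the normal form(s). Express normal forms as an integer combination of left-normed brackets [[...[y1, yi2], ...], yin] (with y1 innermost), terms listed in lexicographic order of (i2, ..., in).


The first composite normalizes to -[[[[[y1, y2], y4], y3], y5], y6] + [[[[[y1, y2], y4], y5], y3], y6] + [[[[[y1, y4], y2], y3], y5], y6] - [[[[[y1, y4], y2], y5], y3], y6]
The second composite normalizes to -[[[[[y1, y6], y2], y3], y4], y5] + [[[[[y1, y6], y2], y4], y3], y5] + [[[[[y1, y6], y2], y5], y3], y4] - [[[[[y1, y6], y2], y5], y4], y3]
They disagree, so not equal.

not equal; the first gives -[[[[[y1, y2], y4], y3], y5], y6] + [[[[[y1, y2], y4], y5], y3], y6] + [[[[[y1, y4], y2], y3], y5], y6] - [[[[[y1, y4], y2], y5], y3], y6] and the second -[[[[[y1, y6], y2], y3], y4], y5] + [[[[[y1, y6], y2], y4], y3], y5] + [[[[[y1, y6], y2], y5], y3], y4] - [[[[[y1, y6], y2], y5], y4], y3]
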